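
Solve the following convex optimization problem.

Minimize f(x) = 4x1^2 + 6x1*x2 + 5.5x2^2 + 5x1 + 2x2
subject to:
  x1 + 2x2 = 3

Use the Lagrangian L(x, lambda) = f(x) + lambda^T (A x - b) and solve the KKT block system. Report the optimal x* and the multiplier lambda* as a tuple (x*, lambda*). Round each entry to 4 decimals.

Form the Lagrangian:
  L(x, lambda) = (1/2) x^T Q x + c^T x + lambda^T (A x - b)
Stationarity (grad_x L = 0): Q x + c + A^T lambda = 0.
Primal feasibility: A x = b.

This gives the KKT block system:
  [ Q   A^T ] [ x     ]   [-c ]
  [ A    0  ] [ lambda ] = [ b ]

Solving the linear system:
  x*      = (-1, 2)
  lambda* = (-9)
  f(x*)   = 13

x* = (-1, 2), lambda* = (-9)


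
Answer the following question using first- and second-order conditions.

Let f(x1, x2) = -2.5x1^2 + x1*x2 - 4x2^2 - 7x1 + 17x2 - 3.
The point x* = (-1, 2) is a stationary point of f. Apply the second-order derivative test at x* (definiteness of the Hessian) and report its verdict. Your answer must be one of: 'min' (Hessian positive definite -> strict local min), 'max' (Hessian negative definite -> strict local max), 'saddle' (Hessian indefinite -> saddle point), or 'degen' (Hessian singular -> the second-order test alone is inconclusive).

Compute the Hessian H = grad^2 f:
  H = [[-5, 1], [1, -8]]
Verify stationarity: grad f(x*) = H x* + g = (0, 0).
Eigenvalues of H: -8.3028, -4.6972.
Both eigenvalues < 0, so H is negative definite -> x* is a strict local max.

max


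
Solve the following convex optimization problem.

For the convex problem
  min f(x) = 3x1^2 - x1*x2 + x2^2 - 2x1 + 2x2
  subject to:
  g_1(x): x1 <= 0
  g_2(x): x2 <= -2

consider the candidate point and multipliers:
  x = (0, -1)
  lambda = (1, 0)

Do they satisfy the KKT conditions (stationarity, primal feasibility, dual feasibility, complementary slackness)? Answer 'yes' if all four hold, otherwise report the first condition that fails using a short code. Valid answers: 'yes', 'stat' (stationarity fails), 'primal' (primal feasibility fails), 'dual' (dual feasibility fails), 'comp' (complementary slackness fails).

Gradient of f: grad f(x) = Q x + c = (-1, 0)
Constraint values g_i(x) = a_i^T x - b_i:
  g_1((0, -1)) = 0
  g_2((0, -1)) = 1
Stationarity residual: grad f(x) + sum_i lambda_i a_i = (0, 0)
  -> stationarity OK
Primal feasibility (all g_i <= 0): FAILS
Dual feasibility (all lambda_i >= 0): OK
Complementary slackness (lambda_i * g_i(x) = 0 for all i): OK

Verdict: the first failing condition is primal_feasibility -> primal.

primal


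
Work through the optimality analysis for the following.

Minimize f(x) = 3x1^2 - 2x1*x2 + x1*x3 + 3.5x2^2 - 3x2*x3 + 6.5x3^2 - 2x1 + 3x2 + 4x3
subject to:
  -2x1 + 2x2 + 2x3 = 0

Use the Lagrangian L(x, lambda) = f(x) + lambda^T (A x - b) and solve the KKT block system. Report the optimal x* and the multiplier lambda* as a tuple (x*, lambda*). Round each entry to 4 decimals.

Form the Lagrangian:
  L(x, lambda) = (1/2) x^T Q x + c^T x + lambda^T (A x - b)
Stationarity (grad_x L = 0): Q x + c + A^T lambda = 0.
Primal feasibility: A x = b.

This gives the KKT block system:
  [ Q   A^T ] [ x     ]   [-c ]
  [ A    0  ] [ lambda ] = [ b ]

Solving the linear system:
  x*      = (-0.1784, -0.0919, -0.0865)
  lambda* = (-1.4865)
  f(x*)   = -0.1324

x* = (-0.1784, -0.0919, -0.0865), lambda* = (-1.4865)


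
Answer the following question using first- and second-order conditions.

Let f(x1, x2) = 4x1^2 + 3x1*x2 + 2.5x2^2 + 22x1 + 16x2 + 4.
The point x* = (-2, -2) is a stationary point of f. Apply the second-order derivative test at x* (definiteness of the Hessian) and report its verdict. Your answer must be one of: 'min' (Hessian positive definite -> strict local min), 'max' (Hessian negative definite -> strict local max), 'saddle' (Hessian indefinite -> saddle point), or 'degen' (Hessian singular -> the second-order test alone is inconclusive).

Compute the Hessian H = grad^2 f:
  H = [[8, 3], [3, 5]]
Verify stationarity: grad f(x*) = H x* + g = (0, 0).
Eigenvalues of H: 3.1459, 9.8541.
Both eigenvalues > 0, so H is positive definite -> x* is a strict local min.

min


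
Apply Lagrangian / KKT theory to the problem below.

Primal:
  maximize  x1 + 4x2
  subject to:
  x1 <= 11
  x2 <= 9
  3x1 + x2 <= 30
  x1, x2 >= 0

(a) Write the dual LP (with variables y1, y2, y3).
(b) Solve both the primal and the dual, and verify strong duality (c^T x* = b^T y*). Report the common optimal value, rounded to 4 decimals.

The standard primal-dual pair for 'max c^T x s.t. A x <= b, x >= 0' is:
  Dual:  min b^T y  s.t.  A^T y >= c,  y >= 0.

So the dual LP is:
  minimize  11y1 + 9y2 + 30y3
  subject to:
    y1 + 3y3 >= 1
    y2 + y3 >= 4
    y1, y2, y3 >= 0

Solving the primal: x* = (7, 9).
  primal value c^T x* = 43.
Solving the dual: y* = (0, 3.6667, 0.3333).
  dual value b^T y* = 43.
Strong duality: c^T x* = b^T y*. Confirmed.

43


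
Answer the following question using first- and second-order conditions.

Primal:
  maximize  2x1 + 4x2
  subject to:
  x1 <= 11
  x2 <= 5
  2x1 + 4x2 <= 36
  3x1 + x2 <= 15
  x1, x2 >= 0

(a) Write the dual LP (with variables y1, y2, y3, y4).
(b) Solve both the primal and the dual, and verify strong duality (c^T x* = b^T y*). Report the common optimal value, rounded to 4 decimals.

The standard primal-dual pair for 'max c^T x s.t. A x <= b, x >= 0' is:
  Dual:  min b^T y  s.t.  A^T y >= c,  y >= 0.

So the dual LP is:
  minimize  11y1 + 5y2 + 36y3 + 15y4
  subject to:
    y1 + 2y3 + 3y4 >= 2
    y2 + 4y3 + y4 >= 4
    y1, y2, y3, y4 >= 0

Solving the primal: x* = (3.3333, 5).
  primal value c^T x* = 26.6667.
Solving the dual: y* = (0, 3.3333, 0, 0.6667).
  dual value b^T y* = 26.6667.
Strong duality: c^T x* = b^T y*. Confirmed.

26.6667


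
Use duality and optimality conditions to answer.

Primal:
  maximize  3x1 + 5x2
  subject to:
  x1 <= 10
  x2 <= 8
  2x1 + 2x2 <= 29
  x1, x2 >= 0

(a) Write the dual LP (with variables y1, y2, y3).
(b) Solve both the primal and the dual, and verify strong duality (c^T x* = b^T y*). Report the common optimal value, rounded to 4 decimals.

The standard primal-dual pair for 'max c^T x s.t. A x <= b, x >= 0' is:
  Dual:  min b^T y  s.t.  A^T y >= c,  y >= 0.

So the dual LP is:
  minimize  10y1 + 8y2 + 29y3
  subject to:
    y1 + 2y3 >= 3
    y2 + 2y3 >= 5
    y1, y2, y3 >= 0

Solving the primal: x* = (6.5, 8).
  primal value c^T x* = 59.5.
Solving the dual: y* = (0, 2, 1.5).
  dual value b^T y* = 59.5.
Strong duality: c^T x* = b^T y*. Confirmed.

59.5


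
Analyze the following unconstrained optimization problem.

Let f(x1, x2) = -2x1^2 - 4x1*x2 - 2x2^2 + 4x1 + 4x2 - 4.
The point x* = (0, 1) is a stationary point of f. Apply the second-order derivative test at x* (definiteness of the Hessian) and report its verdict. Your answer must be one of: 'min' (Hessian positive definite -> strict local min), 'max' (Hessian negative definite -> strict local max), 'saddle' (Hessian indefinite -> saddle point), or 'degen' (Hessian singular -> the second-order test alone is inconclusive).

Compute the Hessian H = grad^2 f:
  H = [[-4, -4], [-4, -4]]
Verify stationarity: grad f(x*) = H x* + g = (0, 0).
Eigenvalues of H: -8, 0.
H has a zero eigenvalue (singular; negative semidefinite but not definite), so H is neither positive definite, negative definite, nor indefinite. The second-order test alone is inconclusive -> degen.
(Indeed, f is constant along the null direction of H through x*, so x* is not a strict local extremum.)

degen


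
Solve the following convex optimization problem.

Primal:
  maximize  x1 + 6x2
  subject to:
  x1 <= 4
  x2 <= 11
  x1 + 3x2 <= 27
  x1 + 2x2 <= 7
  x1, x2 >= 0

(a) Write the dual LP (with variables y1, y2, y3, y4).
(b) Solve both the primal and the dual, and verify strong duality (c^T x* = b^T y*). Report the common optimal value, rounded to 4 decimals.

The standard primal-dual pair for 'max c^T x s.t. A x <= b, x >= 0' is:
  Dual:  min b^T y  s.t.  A^T y >= c,  y >= 0.

So the dual LP is:
  minimize  4y1 + 11y2 + 27y3 + 7y4
  subject to:
    y1 + y3 + y4 >= 1
    y2 + 3y3 + 2y4 >= 6
    y1, y2, y3, y4 >= 0

Solving the primal: x* = (0, 3.5).
  primal value c^T x* = 21.
Solving the dual: y* = (0, 0, 0, 3).
  dual value b^T y* = 21.
Strong duality: c^T x* = b^T y*. Confirmed.

21


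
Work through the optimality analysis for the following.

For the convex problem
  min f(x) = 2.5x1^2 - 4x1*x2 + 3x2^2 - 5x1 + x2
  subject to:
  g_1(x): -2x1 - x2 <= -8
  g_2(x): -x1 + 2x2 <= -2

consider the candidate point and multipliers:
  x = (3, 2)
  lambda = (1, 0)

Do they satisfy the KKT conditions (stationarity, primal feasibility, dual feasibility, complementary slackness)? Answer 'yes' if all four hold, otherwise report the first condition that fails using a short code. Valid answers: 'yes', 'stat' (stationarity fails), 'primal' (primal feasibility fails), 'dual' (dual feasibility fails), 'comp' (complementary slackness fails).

Gradient of f: grad f(x) = Q x + c = (2, 1)
Constraint values g_i(x) = a_i^T x - b_i:
  g_1((3, 2)) = 0
  g_2((3, 2)) = 3
Stationarity residual: grad f(x) + sum_i lambda_i a_i = (0, 0)
  -> stationarity OK
Primal feasibility (all g_i <= 0): FAILS
Dual feasibility (all lambda_i >= 0): OK
Complementary slackness (lambda_i * g_i(x) = 0 for all i): OK

Verdict: the first failing condition is primal_feasibility -> primal.

primal


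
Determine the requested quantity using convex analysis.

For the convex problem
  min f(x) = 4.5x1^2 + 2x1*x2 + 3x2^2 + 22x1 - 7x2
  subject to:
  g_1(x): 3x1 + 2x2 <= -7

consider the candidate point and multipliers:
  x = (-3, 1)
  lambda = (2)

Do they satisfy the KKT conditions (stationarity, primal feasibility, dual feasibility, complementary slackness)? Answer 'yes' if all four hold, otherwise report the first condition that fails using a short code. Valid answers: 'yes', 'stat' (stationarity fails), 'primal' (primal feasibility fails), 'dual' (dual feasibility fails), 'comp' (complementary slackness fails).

Gradient of f: grad f(x) = Q x + c = (-3, -7)
Constraint values g_i(x) = a_i^T x - b_i:
  g_1((-3, 1)) = 0
Stationarity residual: grad f(x) + sum_i lambda_i a_i = (3, -3)
  -> stationarity FAILS
Primal feasibility (all g_i <= 0): OK
Dual feasibility (all lambda_i >= 0): OK
Complementary slackness (lambda_i * g_i(x) = 0 for all i): OK

Verdict: the first failing condition is stationarity -> stat.

stat


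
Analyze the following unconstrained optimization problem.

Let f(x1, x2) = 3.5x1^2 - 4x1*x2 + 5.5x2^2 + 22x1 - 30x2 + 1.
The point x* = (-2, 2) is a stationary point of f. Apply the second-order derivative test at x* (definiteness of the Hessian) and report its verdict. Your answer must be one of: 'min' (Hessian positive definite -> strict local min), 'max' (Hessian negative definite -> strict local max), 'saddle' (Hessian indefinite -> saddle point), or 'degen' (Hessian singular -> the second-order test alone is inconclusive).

Compute the Hessian H = grad^2 f:
  H = [[7, -4], [-4, 11]]
Verify stationarity: grad f(x*) = H x* + g = (0, 0).
Eigenvalues of H: 4.5279, 13.4721.
Both eigenvalues > 0, so H is positive definite -> x* is a strict local min.

min


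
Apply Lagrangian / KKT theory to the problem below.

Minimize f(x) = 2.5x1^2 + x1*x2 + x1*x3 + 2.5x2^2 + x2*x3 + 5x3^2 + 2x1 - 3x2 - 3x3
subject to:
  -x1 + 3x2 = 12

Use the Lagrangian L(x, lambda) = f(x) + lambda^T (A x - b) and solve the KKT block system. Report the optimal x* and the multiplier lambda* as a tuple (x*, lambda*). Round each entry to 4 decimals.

Form the Lagrangian:
  L(x, lambda) = (1/2) x^T Q x + c^T x + lambda^T (A x - b)
Stationarity (grad_x L = 0): Q x + c + A^T lambda = 0.
Primal feasibility: A x = b.

This gives the KKT block system:
  [ Q   A^T ] [ x     ]   [-c ]
  [ A    0  ] [ lambda ] = [ b ]

Solving the linear system:
  x*      = (-1.9081, 3.364, 0.1544)
  lambda* = (-4.0221)
  f(x*)   = 16.9467

x* = (-1.9081, 3.364, 0.1544), lambda* = (-4.0221)


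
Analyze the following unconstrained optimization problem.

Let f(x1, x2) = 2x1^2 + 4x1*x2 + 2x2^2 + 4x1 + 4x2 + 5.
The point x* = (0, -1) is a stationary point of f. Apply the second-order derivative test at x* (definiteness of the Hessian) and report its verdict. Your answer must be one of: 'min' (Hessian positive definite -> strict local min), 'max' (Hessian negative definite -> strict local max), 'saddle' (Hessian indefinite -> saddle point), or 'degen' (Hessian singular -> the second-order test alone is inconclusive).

Compute the Hessian H = grad^2 f:
  H = [[4, 4], [4, 4]]
Verify stationarity: grad f(x*) = H x* + g = (0, 0).
Eigenvalues of H: 0, 8.
H has a zero eigenvalue (singular; positive semidefinite but not definite), so H is neither positive definite, negative definite, nor indefinite. The second-order test alone is inconclusive -> degen.
(Indeed, f is constant along the null direction of H through x*, so x* is not a strict local extremum.)

degen


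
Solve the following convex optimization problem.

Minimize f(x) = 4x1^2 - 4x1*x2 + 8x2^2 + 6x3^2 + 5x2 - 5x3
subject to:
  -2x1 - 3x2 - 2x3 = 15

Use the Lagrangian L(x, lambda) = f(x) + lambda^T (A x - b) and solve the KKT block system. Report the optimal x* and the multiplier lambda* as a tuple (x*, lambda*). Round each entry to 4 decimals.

Form the Lagrangian:
  L(x, lambda) = (1/2) x^T Q x + c^T x + lambda^T (A x - b)
Stationarity (grad_x L = 0): Q x + c + A^T lambda = 0.
Primal feasibility: A x = b.

This gives the KKT block system:
  [ Q   A^T ] [ x     ]   [-c ]
  [ A    0  ] [ lambda ] = [ b ]

Solving the linear system:
  x*      = (-3.0422, -2.4398, -0.7982)
  lambda* = (-7.2892)
  f(x*)   = 50.5648

x* = (-3.0422, -2.4398, -0.7982), lambda* = (-7.2892)


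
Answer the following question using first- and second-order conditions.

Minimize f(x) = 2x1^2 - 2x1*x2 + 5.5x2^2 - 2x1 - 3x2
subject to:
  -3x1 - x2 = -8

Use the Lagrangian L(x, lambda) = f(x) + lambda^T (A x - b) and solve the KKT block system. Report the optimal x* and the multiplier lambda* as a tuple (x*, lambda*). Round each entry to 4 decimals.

Form the Lagrangian:
  L(x, lambda) = (1/2) x^T Q x + c^T x + lambda^T (A x - b)
Stationarity (grad_x L = 0): Q x + c + A^T lambda = 0.
Primal feasibility: A x = b.

This gives the KKT block system:
  [ Q   A^T ] [ x     ]   [-c ]
  [ A    0  ] [ lambda ] = [ b ]

Solving the linear system:
  x*      = (2.3739, 0.8783)
  lambda* = (1.913)
  f(x*)   = 3.9609

x* = (2.3739, 0.8783), lambda* = (1.913)


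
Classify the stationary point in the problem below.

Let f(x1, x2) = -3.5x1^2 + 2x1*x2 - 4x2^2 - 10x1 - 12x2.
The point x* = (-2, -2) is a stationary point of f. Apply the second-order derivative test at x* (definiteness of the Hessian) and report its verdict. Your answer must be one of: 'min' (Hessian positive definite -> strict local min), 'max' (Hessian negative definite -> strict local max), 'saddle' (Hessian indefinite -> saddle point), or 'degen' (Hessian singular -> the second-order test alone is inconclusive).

Compute the Hessian H = grad^2 f:
  H = [[-7, 2], [2, -8]]
Verify stationarity: grad f(x*) = H x* + g = (0, 0).
Eigenvalues of H: -9.5616, -5.4384.
Both eigenvalues < 0, so H is negative definite -> x* is a strict local max.

max


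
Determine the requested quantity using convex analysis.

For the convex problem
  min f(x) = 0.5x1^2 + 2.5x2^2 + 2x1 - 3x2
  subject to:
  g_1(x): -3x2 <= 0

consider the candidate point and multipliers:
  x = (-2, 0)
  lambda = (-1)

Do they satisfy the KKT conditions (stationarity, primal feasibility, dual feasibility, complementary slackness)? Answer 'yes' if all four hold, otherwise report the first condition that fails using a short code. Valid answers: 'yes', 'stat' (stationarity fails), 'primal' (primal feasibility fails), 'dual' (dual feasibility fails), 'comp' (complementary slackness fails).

Gradient of f: grad f(x) = Q x + c = (0, -3)
Constraint values g_i(x) = a_i^T x - b_i:
  g_1((-2, 0)) = 0
Stationarity residual: grad f(x) + sum_i lambda_i a_i = (0, 0)
  -> stationarity OK
Primal feasibility (all g_i <= 0): OK
Dual feasibility (all lambda_i >= 0): FAILS
Complementary slackness (lambda_i * g_i(x) = 0 for all i): OK

Verdict: the first failing condition is dual_feasibility -> dual.

dual


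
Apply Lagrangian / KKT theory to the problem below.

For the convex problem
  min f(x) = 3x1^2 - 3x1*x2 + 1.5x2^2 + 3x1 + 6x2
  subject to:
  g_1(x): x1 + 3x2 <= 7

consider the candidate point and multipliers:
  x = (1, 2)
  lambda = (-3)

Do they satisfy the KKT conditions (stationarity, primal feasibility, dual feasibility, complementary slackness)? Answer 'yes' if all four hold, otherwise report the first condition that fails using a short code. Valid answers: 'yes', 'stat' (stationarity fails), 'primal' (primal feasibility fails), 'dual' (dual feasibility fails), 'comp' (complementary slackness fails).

Gradient of f: grad f(x) = Q x + c = (3, 9)
Constraint values g_i(x) = a_i^T x - b_i:
  g_1((1, 2)) = 0
Stationarity residual: grad f(x) + sum_i lambda_i a_i = (0, 0)
  -> stationarity OK
Primal feasibility (all g_i <= 0): OK
Dual feasibility (all lambda_i >= 0): FAILS
Complementary slackness (lambda_i * g_i(x) = 0 for all i): OK

Verdict: the first failing condition is dual_feasibility -> dual.

dual


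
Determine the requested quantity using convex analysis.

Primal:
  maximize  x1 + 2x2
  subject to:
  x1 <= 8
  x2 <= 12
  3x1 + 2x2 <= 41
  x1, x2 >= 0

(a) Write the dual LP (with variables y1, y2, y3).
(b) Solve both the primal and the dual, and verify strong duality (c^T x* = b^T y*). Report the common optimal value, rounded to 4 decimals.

The standard primal-dual pair for 'max c^T x s.t. A x <= b, x >= 0' is:
  Dual:  min b^T y  s.t.  A^T y >= c,  y >= 0.

So the dual LP is:
  minimize  8y1 + 12y2 + 41y3
  subject to:
    y1 + 3y3 >= 1
    y2 + 2y3 >= 2
    y1, y2, y3 >= 0

Solving the primal: x* = (5.6667, 12).
  primal value c^T x* = 29.6667.
Solving the dual: y* = (0, 1.3333, 0.3333).
  dual value b^T y* = 29.6667.
Strong duality: c^T x* = b^T y*. Confirmed.

29.6667


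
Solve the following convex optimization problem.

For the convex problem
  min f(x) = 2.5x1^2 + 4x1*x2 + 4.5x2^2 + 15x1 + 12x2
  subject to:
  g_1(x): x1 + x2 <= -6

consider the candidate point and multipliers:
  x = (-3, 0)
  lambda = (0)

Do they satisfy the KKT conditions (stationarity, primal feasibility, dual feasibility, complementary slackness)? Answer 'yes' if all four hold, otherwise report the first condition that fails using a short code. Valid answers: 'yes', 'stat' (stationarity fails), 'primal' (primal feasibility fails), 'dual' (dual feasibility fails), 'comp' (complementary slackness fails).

Gradient of f: grad f(x) = Q x + c = (0, 0)
Constraint values g_i(x) = a_i^T x - b_i:
  g_1((-3, 0)) = 3
Stationarity residual: grad f(x) + sum_i lambda_i a_i = (0, 0)
  -> stationarity OK
Primal feasibility (all g_i <= 0): FAILS
Dual feasibility (all lambda_i >= 0): OK
Complementary slackness (lambda_i * g_i(x) = 0 for all i): OK

Verdict: the first failing condition is primal_feasibility -> primal.

primal


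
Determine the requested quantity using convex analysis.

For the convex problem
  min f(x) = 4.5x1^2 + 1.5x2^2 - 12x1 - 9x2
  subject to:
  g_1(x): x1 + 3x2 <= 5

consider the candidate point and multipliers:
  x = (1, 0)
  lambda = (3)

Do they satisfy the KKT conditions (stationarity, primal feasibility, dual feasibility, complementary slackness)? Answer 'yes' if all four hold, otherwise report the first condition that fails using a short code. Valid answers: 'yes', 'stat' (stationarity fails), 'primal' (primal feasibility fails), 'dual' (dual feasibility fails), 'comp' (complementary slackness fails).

Gradient of f: grad f(x) = Q x + c = (-3, -9)
Constraint values g_i(x) = a_i^T x - b_i:
  g_1((1, 0)) = -4
Stationarity residual: grad f(x) + sum_i lambda_i a_i = (0, 0)
  -> stationarity OK
Primal feasibility (all g_i <= 0): OK
Dual feasibility (all lambda_i >= 0): OK
Complementary slackness (lambda_i * g_i(x) = 0 for all i): FAILS

Verdict: the first failing condition is complementary_slackness -> comp.

comp


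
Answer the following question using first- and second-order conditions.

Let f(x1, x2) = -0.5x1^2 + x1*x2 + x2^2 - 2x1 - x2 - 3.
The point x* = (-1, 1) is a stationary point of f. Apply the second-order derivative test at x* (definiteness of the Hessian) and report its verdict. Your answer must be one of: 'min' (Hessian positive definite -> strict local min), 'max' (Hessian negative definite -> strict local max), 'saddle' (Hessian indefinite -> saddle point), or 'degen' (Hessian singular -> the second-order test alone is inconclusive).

Compute the Hessian H = grad^2 f:
  H = [[-1, 1], [1, 2]]
Verify stationarity: grad f(x*) = H x* + g = (0, 0).
Eigenvalues of H: -1.3028, 2.3028.
Eigenvalues have mixed signs, so H is indefinite -> x* is a saddle point.

saddle


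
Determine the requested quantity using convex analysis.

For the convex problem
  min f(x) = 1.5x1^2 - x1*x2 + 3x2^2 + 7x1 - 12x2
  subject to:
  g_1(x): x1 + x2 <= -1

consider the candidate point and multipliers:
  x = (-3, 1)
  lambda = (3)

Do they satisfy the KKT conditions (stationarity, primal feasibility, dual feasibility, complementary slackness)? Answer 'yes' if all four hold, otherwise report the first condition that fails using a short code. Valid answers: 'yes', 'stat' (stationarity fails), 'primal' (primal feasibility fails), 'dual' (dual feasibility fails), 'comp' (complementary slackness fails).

Gradient of f: grad f(x) = Q x + c = (-3, -3)
Constraint values g_i(x) = a_i^T x - b_i:
  g_1((-3, 1)) = -1
Stationarity residual: grad f(x) + sum_i lambda_i a_i = (0, 0)
  -> stationarity OK
Primal feasibility (all g_i <= 0): OK
Dual feasibility (all lambda_i >= 0): OK
Complementary slackness (lambda_i * g_i(x) = 0 for all i): FAILS

Verdict: the first failing condition is complementary_slackness -> comp.

comp


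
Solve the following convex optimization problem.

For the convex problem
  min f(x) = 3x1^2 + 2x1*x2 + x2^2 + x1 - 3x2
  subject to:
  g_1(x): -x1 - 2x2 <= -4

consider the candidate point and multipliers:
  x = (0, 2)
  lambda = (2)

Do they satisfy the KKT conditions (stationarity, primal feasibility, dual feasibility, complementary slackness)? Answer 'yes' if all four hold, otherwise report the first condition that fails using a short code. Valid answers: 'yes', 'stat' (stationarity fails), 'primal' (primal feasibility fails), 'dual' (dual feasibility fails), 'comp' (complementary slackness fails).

Gradient of f: grad f(x) = Q x + c = (5, 1)
Constraint values g_i(x) = a_i^T x - b_i:
  g_1((0, 2)) = 0
Stationarity residual: grad f(x) + sum_i lambda_i a_i = (3, -3)
  -> stationarity FAILS
Primal feasibility (all g_i <= 0): OK
Dual feasibility (all lambda_i >= 0): OK
Complementary slackness (lambda_i * g_i(x) = 0 for all i): OK

Verdict: the first failing condition is stationarity -> stat.

stat


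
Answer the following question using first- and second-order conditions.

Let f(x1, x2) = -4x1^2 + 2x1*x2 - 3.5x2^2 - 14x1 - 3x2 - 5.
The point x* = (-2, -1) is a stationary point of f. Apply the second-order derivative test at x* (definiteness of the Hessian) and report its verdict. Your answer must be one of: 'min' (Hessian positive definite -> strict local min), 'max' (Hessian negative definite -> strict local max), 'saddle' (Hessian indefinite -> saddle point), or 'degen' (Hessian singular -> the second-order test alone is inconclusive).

Compute the Hessian H = grad^2 f:
  H = [[-8, 2], [2, -7]]
Verify stationarity: grad f(x*) = H x* + g = (0, 0).
Eigenvalues of H: -9.5616, -5.4384.
Both eigenvalues < 0, so H is negative definite -> x* is a strict local max.

max


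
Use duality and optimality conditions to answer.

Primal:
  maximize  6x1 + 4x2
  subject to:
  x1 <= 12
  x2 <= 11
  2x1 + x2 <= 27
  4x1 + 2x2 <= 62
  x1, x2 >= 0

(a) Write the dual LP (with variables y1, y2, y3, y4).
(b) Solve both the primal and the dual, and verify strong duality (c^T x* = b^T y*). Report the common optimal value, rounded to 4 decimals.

The standard primal-dual pair for 'max c^T x s.t. A x <= b, x >= 0' is:
  Dual:  min b^T y  s.t.  A^T y >= c,  y >= 0.

So the dual LP is:
  minimize  12y1 + 11y2 + 27y3 + 62y4
  subject to:
    y1 + 2y3 + 4y4 >= 6
    y2 + y3 + 2y4 >= 4
    y1, y2, y3, y4 >= 0

Solving the primal: x* = (8, 11).
  primal value c^T x* = 92.
Solving the dual: y* = (0, 1, 3, 0).
  dual value b^T y* = 92.
Strong duality: c^T x* = b^T y*. Confirmed.

92


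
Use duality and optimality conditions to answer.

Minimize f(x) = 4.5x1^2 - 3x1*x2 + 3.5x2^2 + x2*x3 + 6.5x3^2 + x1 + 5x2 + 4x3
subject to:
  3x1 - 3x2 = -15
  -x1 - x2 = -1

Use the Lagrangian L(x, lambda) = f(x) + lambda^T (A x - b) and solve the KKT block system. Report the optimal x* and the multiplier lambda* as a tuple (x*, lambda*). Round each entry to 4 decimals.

Form the Lagrangian:
  L(x, lambda) = (1/2) x^T Q x + c^T x + lambda^T (A x - b)
Stationarity (grad_x L = 0): Q x + c + A^T lambda = 0.
Primal feasibility: A x = b.

This gives the KKT block system:
  [ Q   A^T ] [ x     ]   [-c ]
  [ A    0  ] [ lambda ] = [ b ]

Solving the linear system:
  x*      = (-2, 3, -0.5385)
  lambda* = (9.5769, 2.7308)
  f(x*)   = 78.6154

x* = (-2, 3, -0.5385), lambda* = (9.5769, 2.7308)


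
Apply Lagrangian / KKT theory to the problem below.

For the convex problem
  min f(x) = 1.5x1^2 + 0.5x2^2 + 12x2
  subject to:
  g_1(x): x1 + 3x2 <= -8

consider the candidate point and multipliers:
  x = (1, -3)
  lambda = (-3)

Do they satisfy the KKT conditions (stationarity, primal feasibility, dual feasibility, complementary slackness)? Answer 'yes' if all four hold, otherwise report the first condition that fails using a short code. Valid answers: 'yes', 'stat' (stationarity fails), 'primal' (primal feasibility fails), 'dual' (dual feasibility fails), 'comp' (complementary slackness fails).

Gradient of f: grad f(x) = Q x + c = (3, 9)
Constraint values g_i(x) = a_i^T x - b_i:
  g_1((1, -3)) = 0
Stationarity residual: grad f(x) + sum_i lambda_i a_i = (0, 0)
  -> stationarity OK
Primal feasibility (all g_i <= 0): OK
Dual feasibility (all lambda_i >= 0): FAILS
Complementary slackness (lambda_i * g_i(x) = 0 for all i): OK

Verdict: the first failing condition is dual_feasibility -> dual.

dual


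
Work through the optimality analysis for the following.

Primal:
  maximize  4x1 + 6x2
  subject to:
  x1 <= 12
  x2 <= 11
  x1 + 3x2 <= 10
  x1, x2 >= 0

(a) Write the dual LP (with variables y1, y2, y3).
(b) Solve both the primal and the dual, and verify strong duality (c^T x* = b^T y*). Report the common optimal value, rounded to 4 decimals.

The standard primal-dual pair for 'max c^T x s.t. A x <= b, x >= 0' is:
  Dual:  min b^T y  s.t.  A^T y >= c,  y >= 0.

So the dual LP is:
  minimize  12y1 + 11y2 + 10y3
  subject to:
    y1 + y3 >= 4
    y2 + 3y3 >= 6
    y1, y2, y3 >= 0

Solving the primal: x* = (10, 0).
  primal value c^T x* = 40.
Solving the dual: y* = (0, 0, 4).
  dual value b^T y* = 40.
Strong duality: c^T x* = b^T y*. Confirmed.

40


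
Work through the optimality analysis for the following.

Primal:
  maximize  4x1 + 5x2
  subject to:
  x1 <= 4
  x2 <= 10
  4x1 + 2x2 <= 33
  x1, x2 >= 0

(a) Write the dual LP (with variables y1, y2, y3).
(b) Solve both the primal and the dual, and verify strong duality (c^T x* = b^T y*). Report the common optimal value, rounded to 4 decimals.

The standard primal-dual pair for 'max c^T x s.t. A x <= b, x >= 0' is:
  Dual:  min b^T y  s.t.  A^T y >= c,  y >= 0.

So the dual LP is:
  minimize  4y1 + 10y2 + 33y3
  subject to:
    y1 + 4y3 >= 4
    y2 + 2y3 >= 5
    y1, y2, y3 >= 0

Solving the primal: x* = (3.25, 10).
  primal value c^T x* = 63.
Solving the dual: y* = (0, 3, 1).
  dual value b^T y* = 63.
Strong duality: c^T x* = b^T y*. Confirmed.

63


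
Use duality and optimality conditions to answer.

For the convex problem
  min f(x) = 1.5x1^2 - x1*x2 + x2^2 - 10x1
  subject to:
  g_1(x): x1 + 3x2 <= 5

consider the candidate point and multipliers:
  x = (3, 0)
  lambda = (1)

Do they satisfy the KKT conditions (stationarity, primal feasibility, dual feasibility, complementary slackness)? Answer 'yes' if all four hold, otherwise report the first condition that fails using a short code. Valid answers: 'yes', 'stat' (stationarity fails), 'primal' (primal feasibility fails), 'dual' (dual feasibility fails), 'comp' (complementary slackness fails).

Gradient of f: grad f(x) = Q x + c = (-1, -3)
Constraint values g_i(x) = a_i^T x - b_i:
  g_1((3, 0)) = -2
Stationarity residual: grad f(x) + sum_i lambda_i a_i = (0, 0)
  -> stationarity OK
Primal feasibility (all g_i <= 0): OK
Dual feasibility (all lambda_i >= 0): OK
Complementary slackness (lambda_i * g_i(x) = 0 for all i): FAILS

Verdict: the first failing condition is complementary_slackness -> comp.

comp


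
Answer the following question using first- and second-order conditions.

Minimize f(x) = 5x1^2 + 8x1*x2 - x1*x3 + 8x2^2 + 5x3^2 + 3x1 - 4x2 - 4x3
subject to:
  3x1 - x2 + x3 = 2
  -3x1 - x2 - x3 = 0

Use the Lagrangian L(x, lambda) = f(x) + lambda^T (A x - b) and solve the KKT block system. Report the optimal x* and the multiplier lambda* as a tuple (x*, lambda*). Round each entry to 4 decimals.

Form the Lagrangian:
  L(x, lambda) = (1/2) x^T Q x + c^T x + lambda^T (A x - b)
Stationarity (grad_x L = 0): Q x + c + A^T lambda = 0.
Primal feasibility: A x = b.

This gives the KKT block system:
  [ Q   A^T ] [ x     ]   [-c ]
  [ A    0  ] [ lambda ] = [ b ]

Solving the linear system:
  x*      = (0.2264, -1, 0.3208)
  lambda* = (-8.5849, -9.6038)
  f(x*)   = 10.283

x* = (0.2264, -1, 0.3208), lambda* = (-8.5849, -9.6038)


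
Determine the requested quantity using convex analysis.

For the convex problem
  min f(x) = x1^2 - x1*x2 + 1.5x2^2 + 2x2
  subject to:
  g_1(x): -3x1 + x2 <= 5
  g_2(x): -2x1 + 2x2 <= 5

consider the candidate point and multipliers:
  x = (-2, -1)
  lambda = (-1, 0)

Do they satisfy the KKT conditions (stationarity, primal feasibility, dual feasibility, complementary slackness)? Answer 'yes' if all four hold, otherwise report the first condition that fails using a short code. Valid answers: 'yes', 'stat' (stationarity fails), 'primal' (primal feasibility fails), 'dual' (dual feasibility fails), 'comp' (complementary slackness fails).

Gradient of f: grad f(x) = Q x + c = (-3, 1)
Constraint values g_i(x) = a_i^T x - b_i:
  g_1((-2, -1)) = 0
  g_2((-2, -1)) = -3
Stationarity residual: grad f(x) + sum_i lambda_i a_i = (0, 0)
  -> stationarity OK
Primal feasibility (all g_i <= 0): OK
Dual feasibility (all lambda_i >= 0): FAILS
Complementary slackness (lambda_i * g_i(x) = 0 for all i): OK

Verdict: the first failing condition is dual_feasibility -> dual.

dual


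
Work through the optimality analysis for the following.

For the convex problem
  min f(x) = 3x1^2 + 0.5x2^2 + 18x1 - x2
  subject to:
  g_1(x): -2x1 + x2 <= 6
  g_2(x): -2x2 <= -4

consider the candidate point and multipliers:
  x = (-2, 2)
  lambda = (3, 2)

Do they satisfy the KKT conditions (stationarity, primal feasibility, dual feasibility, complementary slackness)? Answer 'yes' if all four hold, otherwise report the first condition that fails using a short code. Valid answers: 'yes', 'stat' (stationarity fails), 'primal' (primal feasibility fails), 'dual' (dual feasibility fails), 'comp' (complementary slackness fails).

Gradient of f: grad f(x) = Q x + c = (6, 1)
Constraint values g_i(x) = a_i^T x - b_i:
  g_1((-2, 2)) = 0
  g_2((-2, 2)) = 0
Stationarity residual: grad f(x) + sum_i lambda_i a_i = (0, 0)
  -> stationarity OK
Primal feasibility (all g_i <= 0): OK
Dual feasibility (all lambda_i >= 0): OK
Complementary slackness (lambda_i * g_i(x) = 0 for all i): OK

Verdict: yes, KKT holds.

yes


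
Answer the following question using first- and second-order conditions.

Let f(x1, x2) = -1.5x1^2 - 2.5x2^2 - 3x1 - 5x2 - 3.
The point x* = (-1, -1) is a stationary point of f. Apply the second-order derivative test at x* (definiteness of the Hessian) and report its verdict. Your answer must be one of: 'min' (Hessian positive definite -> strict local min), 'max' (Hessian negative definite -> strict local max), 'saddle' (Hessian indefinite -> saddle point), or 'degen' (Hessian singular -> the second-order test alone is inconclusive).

Compute the Hessian H = grad^2 f:
  H = [[-3, 0], [0, -5]]
Verify stationarity: grad f(x*) = H x* + g = (0, 0).
Eigenvalues of H: -5, -3.
Both eigenvalues < 0, so H is negative definite -> x* is a strict local max.

max


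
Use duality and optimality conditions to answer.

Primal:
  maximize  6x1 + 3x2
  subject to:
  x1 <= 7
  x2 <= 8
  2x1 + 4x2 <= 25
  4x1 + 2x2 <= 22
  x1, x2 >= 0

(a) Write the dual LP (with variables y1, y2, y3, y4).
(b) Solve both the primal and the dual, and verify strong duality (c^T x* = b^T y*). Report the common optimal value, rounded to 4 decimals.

The standard primal-dual pair for 'max c^T x s.t. A x <= b, x >= 0' is:
  Dual:  min b^T y  s.t.  A^T y >= c,  y >= 0.

So the dual LP is:
  minimize  7y1 + 8y2 + 25y3 + 22y4
  subject to:
    y1 + 2y3 + 4y4 >= 6
    y2 + 4y3 + 2y4 >= 3
    y1, y2, y3, y4 >= 0

Solving the primal: x* = (5.5, 0).
  primal value c^T x* = 33.
Solving the dual: y* = (0, 0, 0, 1.5).
  dual value b^T y* = 33.
Strong duality: c^T x* = b^T y*. Confirmed.

33


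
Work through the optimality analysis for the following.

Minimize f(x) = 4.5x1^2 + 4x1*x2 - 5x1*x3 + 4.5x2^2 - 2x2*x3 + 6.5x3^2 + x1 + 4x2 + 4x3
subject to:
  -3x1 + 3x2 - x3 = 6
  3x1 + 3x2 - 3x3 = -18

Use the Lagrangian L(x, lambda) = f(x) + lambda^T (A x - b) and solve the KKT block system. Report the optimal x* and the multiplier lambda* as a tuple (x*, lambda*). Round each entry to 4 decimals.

Form the Lagrangian:
  L(x, lambda) = (1/2) x^T Q x + c^T x + lambda^T (A x - b)
Stationarity (grad_x L = 0): Q x + c + A^T lambda = 0.
Primal feasibility: A x = b.

This gives the KKT block system:
  [ Q   A^T ] [ x     ]   [-c ]
  [ A    0  ] [ lambda ] = [ b ]

Solving the linear system:
  x*      = (-3.8468, -1.6935, 0.4597)
  lambda* = (-2.5242, 11.707)
  f(x*)   = 108.5444

x* = (-3.8468, -1.6935, 0.4597), lambda* = (-2.5242, 11.707)


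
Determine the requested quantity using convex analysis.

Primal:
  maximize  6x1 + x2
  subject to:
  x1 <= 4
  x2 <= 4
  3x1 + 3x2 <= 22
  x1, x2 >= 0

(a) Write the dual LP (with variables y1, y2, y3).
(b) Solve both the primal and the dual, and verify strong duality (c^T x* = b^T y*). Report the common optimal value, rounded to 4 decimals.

The standard primal-dual pair for 'max c^T x s.t. A x <= b, x >= 0' is:
  Dual:  min b^T y  s.t.  A^T y >= c,  y >= 0.

So the dual LP is:
  minimize  4y1 + 4y2 + 22y3
  subject to:
    y1 + 3y3 >= 6
    y2 + 3y3 >= 1
    y1, y2, y3 >= 0

Solving the primal: x* = (4, 3.3333).
  primal value c^T x* = 27.3333.
Solving the dual: y* = (5, 0, 0.3333).
  dual value b^T y* = 27.3333.
Strong duality: c^T x* = b^T y*. Confirmed.

27.3333


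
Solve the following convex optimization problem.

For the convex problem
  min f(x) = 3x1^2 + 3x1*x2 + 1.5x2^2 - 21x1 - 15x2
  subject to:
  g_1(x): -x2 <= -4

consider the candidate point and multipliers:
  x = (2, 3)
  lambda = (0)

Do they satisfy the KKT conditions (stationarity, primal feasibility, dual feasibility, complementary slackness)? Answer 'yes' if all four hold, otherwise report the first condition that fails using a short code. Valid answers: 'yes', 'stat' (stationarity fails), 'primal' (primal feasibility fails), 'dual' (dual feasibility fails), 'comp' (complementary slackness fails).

Gradient of f: grad f(x) = Q x + c = (0, 0)
Constraint values g_i(x) = a_i^T x - b_i:
  g_1((2, 3)) = 1
Stationarity residual: grad f(x) + sum_i lambda_i a_i = (0, 0)
  -> stationarity OK
Primal feasibility (all g_i <= 0): FAILS
Dual feasibility (all lambda_i >= 0): OK
Complementary slackness (lambda_i * g_i(x) = 0 for all i): OK

Verdict: the first failing condition is primal_feasibility -> primal.

primal


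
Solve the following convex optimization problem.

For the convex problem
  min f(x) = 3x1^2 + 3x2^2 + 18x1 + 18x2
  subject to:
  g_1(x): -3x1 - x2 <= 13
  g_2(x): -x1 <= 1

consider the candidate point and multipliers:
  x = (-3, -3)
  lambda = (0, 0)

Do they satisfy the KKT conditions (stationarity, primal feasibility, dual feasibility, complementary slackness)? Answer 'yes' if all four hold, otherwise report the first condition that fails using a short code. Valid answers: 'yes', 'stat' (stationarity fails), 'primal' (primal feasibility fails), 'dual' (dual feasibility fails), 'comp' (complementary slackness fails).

Gradient of f: grad f(x) = Q x + c = (0, 0)
Constraint values g_i(x) = a_i^T x - b_i:
  g_1((-3, -3)) = -1
  g_2((-3, -3)) = 2
Stationarity residual: grad f(x) + sum_i lambda_i a_i = (0, 0)
  -> stationarity OK
Primal feasibility (all g_i <= 0): FAILS
Dual feasibility (all lambda_i >= 0): OK
Complementary slackness (lambda_i * g_i(x) = 0 for all i): OK

Verdict: the first failing condition is primal_feasibility -> primal.

primal


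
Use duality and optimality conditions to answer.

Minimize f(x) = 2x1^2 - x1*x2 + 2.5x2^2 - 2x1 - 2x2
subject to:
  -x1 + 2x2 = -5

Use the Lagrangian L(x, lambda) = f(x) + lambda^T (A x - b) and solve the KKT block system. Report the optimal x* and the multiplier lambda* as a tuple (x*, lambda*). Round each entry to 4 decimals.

Form the Lagrangian:
  L(x, lambda) = (1/2) x^T Q x + c^T x + lambda^T (A x - b)
Stationarity (grad_x L = 0): Q x + c + A^T lambda = 0.
Primal feasibility: A x = b.

This gives the KKT block system:
  [ Q   A^T ] [ x     ]   [-c ]
  [ A    0  ] [ lambda ] = [ b ]

Solving the linear system:
  x*      = (1.5882, -1.7059)
  lambda* = (6.0588)
  f(x*)   = 15.2647

x* = (1.5882, -1.7059), lambda* = (6.0588)


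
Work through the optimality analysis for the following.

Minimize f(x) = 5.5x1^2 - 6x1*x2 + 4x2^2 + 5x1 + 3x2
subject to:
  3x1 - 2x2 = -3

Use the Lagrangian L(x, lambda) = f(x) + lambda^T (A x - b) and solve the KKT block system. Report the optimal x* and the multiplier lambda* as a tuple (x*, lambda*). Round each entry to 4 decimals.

Form the Lagrangian:
  L(x, lambda) = (1/2) x^T Q x + c^T x + lambda^T (A x - b)
Stationarity (grad_x L = 0): Q x + c + A^T lambda = 0.
Primal feasibility: A x = b.

This gives the KKT block system:
  [ Q   A^T ] [ x     ]   [-c ]
  [ A    0  ] [ lambda ] = [ b ]

Solving the linear system:
  x*      = (-1.6818, -1.0227)
  lambda* = (2.4545)
  f(x*)   = -2.0568

x* = (-1.6818, -1.0227), lambda* = (2.4545)


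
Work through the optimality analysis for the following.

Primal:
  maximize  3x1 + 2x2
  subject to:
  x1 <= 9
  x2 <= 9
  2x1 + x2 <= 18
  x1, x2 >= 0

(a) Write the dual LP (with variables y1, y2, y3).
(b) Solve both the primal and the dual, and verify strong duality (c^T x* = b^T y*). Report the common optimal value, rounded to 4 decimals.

The standard primal-dual pair for 'max c^T x s.t. A x <= b, x >= 0' is:
  Dual:  min b^T y  s.t.  A^T y >= c,  y >= 0.

So the dual LP is:
  minimize  9y1 + 9y2 + 18y3
  subject to:
    y1 + 2y3 >= 3
    y2 + y3 >= 2
    y1, y2, y3 >= 0

Solving the primal: x* = (4.5, 9).
  primal value c^T x* = 31.5.
Solving the dual: y* = (0, 0.5, 1.5).
  dual value b^T y* = 31.5.
Strong duality: c^T x* = b^T y*. Confirmed.

31.5


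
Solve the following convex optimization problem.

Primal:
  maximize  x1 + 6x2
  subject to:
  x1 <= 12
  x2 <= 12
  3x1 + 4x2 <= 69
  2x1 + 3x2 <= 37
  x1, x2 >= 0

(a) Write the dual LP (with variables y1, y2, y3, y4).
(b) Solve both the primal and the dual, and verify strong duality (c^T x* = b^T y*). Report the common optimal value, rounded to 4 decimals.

The standard primal-dual pair for 'max c^T x s.t. A x <= b, x >= 0' is:
  Dual:  min b^T y  s.t.  A^T y >= c,  y >= 0.

So the dual LP is:
  minimize  12y1 + 12y2 + 69y3 + 37y4
  subject to:
    y1 + 3y3 + 2y4 >= 1
    y2 + 4y3 + 3y4 >= 6
    y1, y2, y3, y4 >= 0

Solving the primal: x* = (0.5, 12).
  primal value c^T x* = 72.5.
Solving the dual: y* = (0, 4.5, 0, 0.5).
  dual value b^T y* = 72.5.
Strong duality: c^T x* = b^T y*. Confirmed.

72.5


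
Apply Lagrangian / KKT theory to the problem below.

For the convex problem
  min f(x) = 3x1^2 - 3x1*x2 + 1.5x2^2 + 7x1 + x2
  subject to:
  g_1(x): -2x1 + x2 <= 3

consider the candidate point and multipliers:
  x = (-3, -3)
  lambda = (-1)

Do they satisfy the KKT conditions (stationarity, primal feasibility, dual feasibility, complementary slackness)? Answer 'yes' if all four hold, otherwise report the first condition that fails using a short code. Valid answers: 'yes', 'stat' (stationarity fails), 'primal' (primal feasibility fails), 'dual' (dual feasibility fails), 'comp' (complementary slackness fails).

Gradient of f: grad f(x) = Q x + c = (-2, 1)
Constraint values g_i(x) = a_i^T x - b_i:
  g_1((-3, -3)) = 0
Stationarity residual: grad f(x) + sum_i lambda_i a_i = (0, 0)
  -> stationarity OK
Primal feasibility (all g_i <= 0): OK
Dual feasibility (all lambda_i >= 0): FAILS
Complementary slackness (lambda_i * g_i(x) = 0 for all i): OK

Verdict: the first failing condition is dual_feasibility -> dual.

dual
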